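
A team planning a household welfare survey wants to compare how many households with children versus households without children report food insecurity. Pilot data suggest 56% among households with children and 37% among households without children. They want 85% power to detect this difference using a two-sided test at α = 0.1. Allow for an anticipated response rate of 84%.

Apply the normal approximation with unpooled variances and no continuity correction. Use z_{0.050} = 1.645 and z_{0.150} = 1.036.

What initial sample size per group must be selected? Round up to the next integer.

n = (z_{α/2} + z_β)² · [p₁(1−p₁) + p₂(1−p₂)] / (p₁ − p₂)²
  = (1.645 + 1.036)² · (0.56·0.44 + 0.37·0.63) / (0.19)²
  = (2.681)² · (0.2464 + 0.2331) / 0.0361
  = 7.1878 · 0.4795 / 0.0361
  = 95.47
Adjust for 84% response: 95.47 / 0.84 = 113.66.
Round up → n = 114 per group.

n = 114 per group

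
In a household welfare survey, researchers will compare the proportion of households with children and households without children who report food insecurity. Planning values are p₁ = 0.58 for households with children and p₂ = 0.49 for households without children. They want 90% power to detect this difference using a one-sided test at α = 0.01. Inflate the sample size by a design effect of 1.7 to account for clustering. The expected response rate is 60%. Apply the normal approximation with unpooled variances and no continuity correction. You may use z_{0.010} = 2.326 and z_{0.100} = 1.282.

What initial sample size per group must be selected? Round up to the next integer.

n = 2248 per group

n = (z_α + z_β)² · [p₁(1−p₁) + p₂(1−p₂)] / (p₁ − p₂)²
  = (2.326 + 1.282)² · (0.58·0.42 + 0.49·0.51) / (0.09)²
  = (3.608)² · (0.2436 + 0.2499) / 0.0081
  = 13.0177 · 0.4935 / 0.0081
  = 793.11
Design effect: 1.7 × 793.11 = 1348.29.
Adjust for 60% response: 1348.29 / 0.60 = 2247.15.
Round up → n = 2248 per group.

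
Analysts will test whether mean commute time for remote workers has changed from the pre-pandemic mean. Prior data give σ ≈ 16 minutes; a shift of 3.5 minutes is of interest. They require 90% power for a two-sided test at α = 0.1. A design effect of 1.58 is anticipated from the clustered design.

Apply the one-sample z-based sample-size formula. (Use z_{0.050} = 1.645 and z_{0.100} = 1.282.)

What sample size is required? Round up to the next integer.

n = 283

n = (z_{α/2} + z_β)² · σ² / δ²
  = (1.645 + 1.282)² · 16² / 3.5²
  = 8.5673 · 256 / 12.25
  = 179.04
Design effect: 1.58 × 179.04 = 282.88.
Round up → n = 283.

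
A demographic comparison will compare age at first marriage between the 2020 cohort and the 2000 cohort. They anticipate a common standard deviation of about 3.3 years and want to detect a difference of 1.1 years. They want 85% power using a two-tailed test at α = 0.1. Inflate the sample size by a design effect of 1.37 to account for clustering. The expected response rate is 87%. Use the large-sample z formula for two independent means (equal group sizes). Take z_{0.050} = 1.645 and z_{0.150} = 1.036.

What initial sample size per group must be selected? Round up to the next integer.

n = 204 per group

n = (z_{α/2} + z_β)² · (σ₁² + σ₂²) / δ²
  = (1.645 + 1.036)² · (2·3.3² = 21.78) / 1.1²
  = 7.1878 · 21.78 / 1.21
  = 129.38
Design effect: 1.37 × 129.38 = 177.25.
Adjust for 87% response: 177.25 / 0.87 = 203.74.
Round up → n = 204 per group.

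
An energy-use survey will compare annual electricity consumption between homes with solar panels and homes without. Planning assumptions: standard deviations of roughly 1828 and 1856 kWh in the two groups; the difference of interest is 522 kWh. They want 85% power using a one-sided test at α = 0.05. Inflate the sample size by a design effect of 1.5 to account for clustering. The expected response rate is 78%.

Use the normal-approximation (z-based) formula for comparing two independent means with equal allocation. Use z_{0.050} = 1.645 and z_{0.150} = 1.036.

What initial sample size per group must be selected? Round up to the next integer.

n = (z_α + z_β)² · (σ₁² + σ₂²) / δ²
  = (1.645 + 1.036)² · (1828² + 1856² = 6786320) / 522²
  = 7.1878 · 6786320 / 272484
  = 179.01
Design effect: 1.5 × 179.01 = 268.52.
Adjust for 78% response: 268.52 / 0.78 = 344.26.
Round up → n = 345 per group.

n = 345 per group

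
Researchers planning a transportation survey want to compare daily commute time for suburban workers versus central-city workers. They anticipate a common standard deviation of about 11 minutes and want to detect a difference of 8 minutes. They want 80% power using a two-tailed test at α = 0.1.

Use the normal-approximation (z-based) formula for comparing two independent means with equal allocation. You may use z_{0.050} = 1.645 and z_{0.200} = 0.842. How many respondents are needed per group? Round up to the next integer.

n = (z_{α/2} + z_β)² · (σ₁² + σ₂²) / δ²
  = (1.645 + 0.842)² · (2·11² = 242) / 8²
  = 6.1852 · 242 / 64
  = 23.39
Round up → n = 24 per group.

n = 24 per group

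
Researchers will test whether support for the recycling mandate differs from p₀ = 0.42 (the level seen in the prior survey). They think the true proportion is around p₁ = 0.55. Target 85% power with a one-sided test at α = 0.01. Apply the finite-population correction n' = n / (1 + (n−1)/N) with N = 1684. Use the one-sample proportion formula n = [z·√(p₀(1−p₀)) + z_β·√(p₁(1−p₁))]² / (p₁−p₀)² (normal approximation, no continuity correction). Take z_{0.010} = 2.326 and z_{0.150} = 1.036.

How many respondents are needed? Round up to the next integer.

n = [z_α·√(p₀q₀) + z_β·√(p₁q₁)]² / (p₁ − p₀)²
  = [2.326·√(0.42·0.58) + 1.036·√(0.55·0.45)]² / (0.13)²
  = [2.326·0.4936 + 1.036·0.4975]² / 0.0169
  = [1.6634]² / 0.0169
  = 163.73
Finite-population correction (N = 1684): 163.73 / (1 + (163.73 − 1)/1684) = 149.30.
Round up → n = 150.

n = 150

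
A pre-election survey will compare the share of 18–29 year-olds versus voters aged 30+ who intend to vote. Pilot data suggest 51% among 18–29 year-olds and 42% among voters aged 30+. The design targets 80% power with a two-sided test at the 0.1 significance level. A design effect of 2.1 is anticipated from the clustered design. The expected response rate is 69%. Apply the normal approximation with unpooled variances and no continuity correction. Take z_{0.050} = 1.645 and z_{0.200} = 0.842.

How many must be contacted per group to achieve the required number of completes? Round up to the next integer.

n = (z_{α/2} + z_β)² · [p₁(1−p₁) + p₂(1−p₂)] / (p₁ − p₂)²
  = (1.645 + 0.842)² · (0.51·0.49 + 0.42·0.58) / (0.09)²
  = (2.487)² · (0.2499 + 0.2436) / 0.0081
  = 6.1852 · 0.4935 / 0.0081
  = 376.84
Design effect: 2.1 × 376.84 = 791.36.
Adjust for 69% response: 791.36 / 0.69 = 1146.90.
Round up → n = 1147 per group.

n = 1147 per group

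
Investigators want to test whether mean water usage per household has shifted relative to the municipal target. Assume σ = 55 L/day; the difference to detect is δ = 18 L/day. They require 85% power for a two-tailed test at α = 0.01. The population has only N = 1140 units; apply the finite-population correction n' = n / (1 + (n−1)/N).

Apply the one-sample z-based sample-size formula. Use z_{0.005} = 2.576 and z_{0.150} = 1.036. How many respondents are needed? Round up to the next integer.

n = 111

n = (z_{α/2} + z_β)² · σ² / δ²
  = (2.576 + 1.036)² · 55² / 18²
  = 13.0465 · 3025 / 324
  = 121.81
Finite-population correction (N = 1140): 121.81 / (1 + (121.81 − 1)/1140) = 110.14.
Round up → n = 111.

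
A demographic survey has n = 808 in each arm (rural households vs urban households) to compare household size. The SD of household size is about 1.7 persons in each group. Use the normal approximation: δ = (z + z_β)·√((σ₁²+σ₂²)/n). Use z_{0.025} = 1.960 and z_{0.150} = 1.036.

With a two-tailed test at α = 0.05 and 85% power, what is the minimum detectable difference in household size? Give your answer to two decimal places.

Minimum detectable difference ≈ 0.25 persons

δ = (z_{α/2} + z_β) · √((σ₁²+σ₂²)/n)
  = (1.960 + 1.036) · √(5.78/808)
  = 2.996 · √0.00715
  = 2.996 · 0.0846
  = 0.2534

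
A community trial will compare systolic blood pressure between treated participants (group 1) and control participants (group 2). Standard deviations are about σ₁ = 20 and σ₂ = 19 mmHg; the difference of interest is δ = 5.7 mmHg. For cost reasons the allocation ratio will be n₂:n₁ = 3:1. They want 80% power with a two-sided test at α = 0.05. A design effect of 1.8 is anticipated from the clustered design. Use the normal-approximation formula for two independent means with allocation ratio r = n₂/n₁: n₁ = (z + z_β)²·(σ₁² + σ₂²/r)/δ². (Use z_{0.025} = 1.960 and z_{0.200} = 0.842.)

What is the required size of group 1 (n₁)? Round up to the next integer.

n₁ = 227

n₁ = (z_{α/2} + z_β)² · (σ₁² + σ₂²/r) / δ²
   = (1.960 + 0.842)² · (20² + 19²/3) / 5.7²
   = 7.8512 · (400 + 120.3333) / 32.49
   = 7.8512 · 520.3333 / 32.49
   = 125.74
Design effect: 1.8 × 125.74 = 226.33.
Round up → n₁ = 227; n₂ = r·n₁ = 3 × 227 = 681.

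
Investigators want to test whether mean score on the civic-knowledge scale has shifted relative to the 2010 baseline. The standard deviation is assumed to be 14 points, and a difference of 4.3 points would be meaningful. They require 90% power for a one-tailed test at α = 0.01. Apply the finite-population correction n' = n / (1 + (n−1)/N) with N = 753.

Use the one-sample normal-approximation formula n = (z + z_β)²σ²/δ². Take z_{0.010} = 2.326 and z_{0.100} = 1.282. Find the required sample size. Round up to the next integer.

n = (z_α + z_β)² · σ² / δ²
  = (2.326 + 1.282)² · 14² / 4.3²
  = 13.0177 · 196 / 18.49
  = 137.99
Finite-population correction (N = 753): 137.99 / (1 + (137.99 − 1)/753) = 116.75.
Round up → n = 117.

n = 117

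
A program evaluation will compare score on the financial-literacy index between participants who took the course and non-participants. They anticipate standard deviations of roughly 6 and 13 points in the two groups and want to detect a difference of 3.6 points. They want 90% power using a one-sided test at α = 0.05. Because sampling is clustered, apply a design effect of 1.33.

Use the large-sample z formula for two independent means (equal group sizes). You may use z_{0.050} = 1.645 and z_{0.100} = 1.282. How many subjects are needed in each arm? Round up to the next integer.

n = 181 per group

n = (z_α + z_β)² · (σ₁² + σ₂²) / δ²
  = (1.645 + 1.282)² · (6² + 13² = 205) / 3.6²
  = 8.5673 · 205 / 12.96
  = 135.52
Design effect: 1.33 × 135.52 = 180.24.
Round up → n = 181 per group.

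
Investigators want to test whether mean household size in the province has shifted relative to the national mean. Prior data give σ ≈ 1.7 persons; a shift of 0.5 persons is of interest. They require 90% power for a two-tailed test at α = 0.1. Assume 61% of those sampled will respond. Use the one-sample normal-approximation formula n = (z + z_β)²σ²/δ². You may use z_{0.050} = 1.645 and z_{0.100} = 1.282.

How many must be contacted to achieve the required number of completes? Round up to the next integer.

n = (z_{α/2} + z_β)² · σ² / δ²
  = (1.645 + 1.282)² · 1.7² / 0.5²
  = 8.5673 · 2.89 / 0.25
  = 99.04
Adjust for 61% response: 99.04 / 0.61 = 162.36.
Round up → n = 163.

n = 163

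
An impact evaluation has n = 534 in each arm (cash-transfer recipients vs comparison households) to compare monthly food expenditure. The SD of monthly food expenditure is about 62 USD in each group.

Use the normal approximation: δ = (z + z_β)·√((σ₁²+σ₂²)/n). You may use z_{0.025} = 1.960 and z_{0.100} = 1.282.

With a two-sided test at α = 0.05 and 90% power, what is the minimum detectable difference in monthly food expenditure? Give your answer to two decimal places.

Minimum detectable difference ≈ 12.30 USD

δ = (z_{α/2} + z_β) · √((σ₁²+σ₂²)/n)
  = (1.960 + 1.282) · √(7688/534)
  = 3.242 · √14.397
  = 3.242 · 3.7943
  = 12.3012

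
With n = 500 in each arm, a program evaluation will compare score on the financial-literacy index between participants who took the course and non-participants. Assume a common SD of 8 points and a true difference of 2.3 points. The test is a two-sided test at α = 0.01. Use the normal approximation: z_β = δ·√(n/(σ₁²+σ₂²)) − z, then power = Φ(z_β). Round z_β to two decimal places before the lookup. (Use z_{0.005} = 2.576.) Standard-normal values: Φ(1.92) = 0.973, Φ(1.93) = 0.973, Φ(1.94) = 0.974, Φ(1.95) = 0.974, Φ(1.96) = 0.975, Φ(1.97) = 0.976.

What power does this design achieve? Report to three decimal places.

Power ≈ 0.976

z_β = δ·√(n/(σ₁²+σ₂²)) − z_{α/2}
    = 2.3 · √(500/128) − 2.576
    = 2.3 · 1.97642 − 2.576
    = 4.5458 − 2.576 = 1.9698 → 1.97
Power = Φ(1.97) = 0.976.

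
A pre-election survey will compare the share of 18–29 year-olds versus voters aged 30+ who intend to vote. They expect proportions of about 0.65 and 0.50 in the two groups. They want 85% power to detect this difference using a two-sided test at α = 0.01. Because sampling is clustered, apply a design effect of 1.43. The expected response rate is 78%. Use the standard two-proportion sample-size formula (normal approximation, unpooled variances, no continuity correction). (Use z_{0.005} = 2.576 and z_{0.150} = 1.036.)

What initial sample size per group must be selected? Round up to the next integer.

n = (z_{α/2} + z_β)² · [p₁(1−p₁) + p₂(1−p₂)] / (p₁ − p₂)²
  = (2.576 + 1.036)² · (0.65·0.35 + 0.50·0.50) / (0.15)²
  = (3.612)² · (0.2275 + 0.2500) / 0.0225
  = 13.0465 · 0.4775 / 0.0225
  = 276.88
Design effect: 1.43 × 276.88 = 395.93.
Adjust for 78% response: 395.93 / 0.78 = 507.61.
Round up → n = 508 per group.

n = 508 per group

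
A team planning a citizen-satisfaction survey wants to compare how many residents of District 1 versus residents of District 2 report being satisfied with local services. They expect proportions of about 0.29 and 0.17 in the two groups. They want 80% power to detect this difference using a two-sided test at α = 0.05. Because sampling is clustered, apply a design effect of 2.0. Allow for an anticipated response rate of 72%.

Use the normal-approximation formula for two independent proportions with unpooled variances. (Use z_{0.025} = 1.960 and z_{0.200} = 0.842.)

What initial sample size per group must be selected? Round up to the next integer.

n = 526 per group

n = (z_{α/2} + z_β)² · [p₁(1−p₁) + p₂(1−p₂)] / (p₁ − p₂)²
  = (1.960 + 0.842)² · (0.29·0.71 + 0.17·0.83) / (0.12)²
  = (2.802)² · (0.2059 + 0.1411) / 0.0144
  = 7.8512 · 0.3470 / 0.0144
  = 189.19
Design effect: 2.0 × 189.19 = 378.38.
Adjust for 72% response: 378.38 / 0.72 = 525.53.
Round up → n = 526 per group.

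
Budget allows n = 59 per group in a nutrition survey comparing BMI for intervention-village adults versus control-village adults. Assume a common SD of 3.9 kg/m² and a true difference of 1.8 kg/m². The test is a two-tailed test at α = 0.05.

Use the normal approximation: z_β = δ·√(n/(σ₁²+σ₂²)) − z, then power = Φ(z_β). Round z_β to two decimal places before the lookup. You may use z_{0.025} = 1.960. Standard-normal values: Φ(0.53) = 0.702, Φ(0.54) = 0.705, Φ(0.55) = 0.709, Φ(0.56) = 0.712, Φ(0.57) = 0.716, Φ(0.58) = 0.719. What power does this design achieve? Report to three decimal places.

z_β = δ·√(n/(σ₁²+σ₂²)) − z_{α/2}
    = 1.8 · √(59/30.42) − 1.960
    = 1.8 · 1.39266 − 1.960
    = 2.5068 − 1.960 = 0.5468 → 0.55
Power = Φ(0.55) = 0.709.

Power ≈ 0.709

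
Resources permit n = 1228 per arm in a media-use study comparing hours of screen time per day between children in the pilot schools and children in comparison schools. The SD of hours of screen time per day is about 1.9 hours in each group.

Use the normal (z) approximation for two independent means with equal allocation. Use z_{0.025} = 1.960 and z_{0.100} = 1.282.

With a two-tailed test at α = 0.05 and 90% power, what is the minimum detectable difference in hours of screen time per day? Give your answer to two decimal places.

Minimum detectable difference ≈ 0.25 hours

δ = (z_{α/2} + z_β) · √((σ₁²+σ₂²)/n)
  = (1.960 + 1.282) · √(7.22/1228)
  = 3.242 · √0.00588
  = 3.242 · 0.0767
  = 0.2486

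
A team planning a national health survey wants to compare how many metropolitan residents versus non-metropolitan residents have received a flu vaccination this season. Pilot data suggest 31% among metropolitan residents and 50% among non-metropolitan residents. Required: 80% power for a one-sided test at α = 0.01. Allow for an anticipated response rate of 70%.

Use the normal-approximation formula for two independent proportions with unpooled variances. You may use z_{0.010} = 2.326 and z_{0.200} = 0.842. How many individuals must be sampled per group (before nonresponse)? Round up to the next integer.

n = (z_α + z_β)² · [p₁(1−p₁) + p₂(1−p₂)] / (p₁ − p₂)²
  = (2.326 + 0.842)² · (0.31·0.69 + 0.50·0.50) / (-0.19)²
  = (3.168)² · (0.2139 + 0.2500) / 0.0361
  = 10.0362 · 0.4639 / 0.0361
  = 128.97
Adjust for 70% response: 128.97 / 0.70 = 184.24.
Round up → n = 185 per group.

n = 185 per group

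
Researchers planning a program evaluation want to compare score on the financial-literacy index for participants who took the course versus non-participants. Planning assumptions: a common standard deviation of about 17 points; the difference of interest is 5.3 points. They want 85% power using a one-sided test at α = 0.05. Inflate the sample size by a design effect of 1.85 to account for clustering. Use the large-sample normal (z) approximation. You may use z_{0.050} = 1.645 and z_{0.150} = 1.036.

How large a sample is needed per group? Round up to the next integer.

n = (z_α + z_β)² · (σ₁² + σ₂²) / δ²
  = (1.645 + 1.036)² · (2·17² = 578) / 5.3²
  = 7.1878 · 578 / 28.09
  = 147.90
Design effect: 1.85 × 147.90 = 273.62.
Round up → n = 274 per group.

n = 274 per group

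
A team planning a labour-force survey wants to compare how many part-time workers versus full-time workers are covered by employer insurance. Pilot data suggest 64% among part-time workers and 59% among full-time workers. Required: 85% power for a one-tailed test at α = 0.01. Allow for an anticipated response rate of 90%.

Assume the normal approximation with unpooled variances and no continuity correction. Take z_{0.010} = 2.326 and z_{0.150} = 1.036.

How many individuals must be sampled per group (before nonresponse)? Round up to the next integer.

n = (z_α + z_β)² · [p₁(1−p₁) + p₂(1−p₂)] / (p₁ − p₂)²
  = (2.326 + 1.036)² · (0.64·0.36 + 0.59·0.41) / (0.05)²
  = (3.362)² · (0.2304 + 0.2419) / 0.0025
  = 11.3030 · 0.4723 / 0.0025
  = 2135.37
Adjust for 90% response: 2135.37 / 0.90 = 2372.63.
Round up → n = 2373 per group.

n = 2373 per group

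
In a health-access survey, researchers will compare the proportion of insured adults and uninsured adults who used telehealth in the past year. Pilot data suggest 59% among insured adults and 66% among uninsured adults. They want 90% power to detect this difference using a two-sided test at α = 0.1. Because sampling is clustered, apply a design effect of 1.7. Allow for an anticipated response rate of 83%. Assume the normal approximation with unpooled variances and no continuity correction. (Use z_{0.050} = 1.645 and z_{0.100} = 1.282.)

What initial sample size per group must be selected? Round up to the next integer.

n = (z_{α/2} + z_β)² · [p₁(1−p₁) + p₂(1−p₂)] / (p₁ − p₂)²
  = (1.645 + 1.282)² · (0.59·0.41 + 0.66·0.34) / (-0.07)²
  = (2.927)² · (0.2419 + 0.2244) / 0.0049
  = 8.5673 · 0.4663 / 0.0049
  = 815.30
Design effect: 1.7 × 815.30 = 1386.00.
Adjust for 83% response: 1386.00 / 0.83 = 1669.88.
Round up → n = 1670 per group.

n = 1670 per group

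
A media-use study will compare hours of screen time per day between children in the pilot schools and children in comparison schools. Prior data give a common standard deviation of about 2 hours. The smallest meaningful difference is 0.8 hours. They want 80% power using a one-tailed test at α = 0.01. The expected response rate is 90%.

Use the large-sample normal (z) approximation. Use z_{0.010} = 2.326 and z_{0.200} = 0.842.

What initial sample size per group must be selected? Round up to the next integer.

n = (z_α + z_β)² · (σ₁² + σ₂²) / δ²
  = (2.326 + 0.842)² · (2·2² = 8) / 0.8²
  = 10.0362 · 8 / 0.64
  = 125.45
Adjust for 90% response: 125.45 / 0.90 = 139.39.
Round up → n = 140 per group.

n = 140 per group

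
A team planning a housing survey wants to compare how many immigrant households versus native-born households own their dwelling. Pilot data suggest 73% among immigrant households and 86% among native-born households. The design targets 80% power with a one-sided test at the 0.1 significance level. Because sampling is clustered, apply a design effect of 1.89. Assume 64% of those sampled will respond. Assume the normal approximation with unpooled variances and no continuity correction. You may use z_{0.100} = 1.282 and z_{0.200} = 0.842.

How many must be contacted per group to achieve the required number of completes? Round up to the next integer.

n = (z_α + z_β)² · [p₁(1−p₁) + p₂(1−p₂)] / (p₁ − p₂)²
  = (1.282 + 0.842)² · (0.73·0.27 + 0.86·0.14) / (-0.13)²
  = (2.124)² · (0.1971 + 0.1204) / 0.0169
  = 4.5114 · 0.3175 / 0.0169
  = 84.76
Design effect: 1.89 × 84.76 = 160.19.
Adjust for 64% response: 160.19 / 0.64 = 250.29.
Round up → n = 251 per group.

n = 251 per group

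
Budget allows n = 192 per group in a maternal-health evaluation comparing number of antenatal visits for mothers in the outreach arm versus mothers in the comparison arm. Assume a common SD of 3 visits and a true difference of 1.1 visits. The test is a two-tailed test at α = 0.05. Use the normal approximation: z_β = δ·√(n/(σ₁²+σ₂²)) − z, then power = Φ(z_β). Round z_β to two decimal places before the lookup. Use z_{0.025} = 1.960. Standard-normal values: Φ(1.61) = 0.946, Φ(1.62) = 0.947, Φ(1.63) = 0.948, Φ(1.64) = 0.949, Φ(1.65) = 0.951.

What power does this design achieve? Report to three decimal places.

z_β = δ·√(n/(σ₁²+σ₂²)) − z_{α/2}
    = 1.1 · √(192/18) − 1.960
    = 1.1 · 3.26599 − 1.960
    = 3.5926 − 1.960 = 1.6326 → 1.63
Power = Φ(1.63) = 0.948.

Power ≈ 0.948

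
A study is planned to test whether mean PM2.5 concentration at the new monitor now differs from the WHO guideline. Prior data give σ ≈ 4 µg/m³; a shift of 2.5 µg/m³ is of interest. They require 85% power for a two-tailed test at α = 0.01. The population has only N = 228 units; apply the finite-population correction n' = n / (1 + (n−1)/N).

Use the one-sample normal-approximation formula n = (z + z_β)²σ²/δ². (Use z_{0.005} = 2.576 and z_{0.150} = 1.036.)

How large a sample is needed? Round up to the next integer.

n = 30

n = (z_{α/2} + z_β)² · σ² / δ²
  = (2.576 + 1.036)² · 4² / 2.5²
  = 13.0465 · 16 / 6.25
  = 33.40
Finite-population correction (N = 228): 33.40 / (1 + (33.40 − 1)/228) = 29.24.
Round up → n = 30.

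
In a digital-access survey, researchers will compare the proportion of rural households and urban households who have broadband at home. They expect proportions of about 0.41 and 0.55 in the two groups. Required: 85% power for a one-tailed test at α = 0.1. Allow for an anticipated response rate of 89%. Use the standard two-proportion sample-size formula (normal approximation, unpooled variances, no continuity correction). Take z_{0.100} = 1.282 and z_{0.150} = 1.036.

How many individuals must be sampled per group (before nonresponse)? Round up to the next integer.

n = 151 per group

n = (z_α + z_β)² · [p₁(1−p₁) + p₂(1−p₂)] / (p₁ − p₂)²
  = (1.282 + 1.036)² · (0.41·0.59 + 0.55·0.45) / (-0.14)²
  = (2.318)² · (0.2419 + 0.2475) / 0.0196
  = 5.3731 · 0.4894 / 0.0196
  = 134.16
Adjust for 89% response: 134.16 / 0.89 = 150.75.
Round up → n = 151 per group.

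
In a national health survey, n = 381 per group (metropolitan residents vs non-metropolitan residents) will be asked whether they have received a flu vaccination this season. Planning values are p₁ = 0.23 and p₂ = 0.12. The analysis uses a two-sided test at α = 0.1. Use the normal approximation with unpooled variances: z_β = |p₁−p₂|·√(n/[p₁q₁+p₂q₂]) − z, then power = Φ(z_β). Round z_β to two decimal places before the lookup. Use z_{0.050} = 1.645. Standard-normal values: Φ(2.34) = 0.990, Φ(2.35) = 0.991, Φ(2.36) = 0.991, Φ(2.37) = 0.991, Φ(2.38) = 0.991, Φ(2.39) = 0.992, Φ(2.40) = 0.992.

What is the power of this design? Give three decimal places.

z_β = |p₁−p₂|·√(n/[p₁q₁+p₂q₂]) − z_{α/2}
    = 0.11 · √(381/0.2827) − 1.645
    = 0.11 · 36.7113 − 1.645
    = 4.0382 − 1.645 = 2.3932 → 2.39
Power = Φ(2.39) = 0.992.

Power ≈ 0.992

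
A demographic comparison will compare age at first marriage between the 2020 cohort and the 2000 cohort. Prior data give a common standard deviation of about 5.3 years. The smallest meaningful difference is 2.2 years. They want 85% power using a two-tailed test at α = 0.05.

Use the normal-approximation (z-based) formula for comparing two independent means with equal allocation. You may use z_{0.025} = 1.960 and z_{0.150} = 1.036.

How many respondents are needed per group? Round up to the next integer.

n = (z_{α/2} + z_β)² · (σ₁² + σ₂²) / δ²
  = (1.960 + 1.036)² · (2·5.3² = 56.18) / 2.2²
  = 8.9760 · 56.18 / 4.84
  = 104.19
Round up → n = 105 per group.

n = 105 per group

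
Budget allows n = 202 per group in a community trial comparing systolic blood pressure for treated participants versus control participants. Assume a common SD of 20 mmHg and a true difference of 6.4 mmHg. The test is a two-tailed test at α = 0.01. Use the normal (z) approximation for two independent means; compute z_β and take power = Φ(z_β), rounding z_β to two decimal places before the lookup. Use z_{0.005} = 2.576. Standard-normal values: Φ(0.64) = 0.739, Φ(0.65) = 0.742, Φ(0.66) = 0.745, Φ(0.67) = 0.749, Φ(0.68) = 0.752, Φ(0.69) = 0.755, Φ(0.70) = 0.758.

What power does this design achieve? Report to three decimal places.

Power ≈ 0.739

z_β = δ·√(n/(σ₁²+σ₂²)) − z_{α/2}
    = 6.4 · √(202/800) − 2.576
    = 6.4 · 0.50249 − 2.576
    = 3.2160 − 2.576 = 0.6400 → 0.64
Power = Φ(0.64) = 0.739.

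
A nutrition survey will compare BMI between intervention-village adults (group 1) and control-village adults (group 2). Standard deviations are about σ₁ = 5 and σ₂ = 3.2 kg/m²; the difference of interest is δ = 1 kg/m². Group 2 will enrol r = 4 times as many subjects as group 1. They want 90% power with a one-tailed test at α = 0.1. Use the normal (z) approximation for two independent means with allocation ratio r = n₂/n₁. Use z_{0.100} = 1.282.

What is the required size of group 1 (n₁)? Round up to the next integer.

n₁ = (z_α + z_β)² · (σ₁² + σ₂²/r) / δ²
   = (1.282 + 1.282)² · (5² + 3.2²/4) / 1²
   = 6.5741 · (25 + 2.56) / 1
   = 6.5741 · 27.56 / 1
   = 181.18
Round up → n₁ = 182; n₂ = r·n₁ = 4 × 182 = 728.

n₁ = 182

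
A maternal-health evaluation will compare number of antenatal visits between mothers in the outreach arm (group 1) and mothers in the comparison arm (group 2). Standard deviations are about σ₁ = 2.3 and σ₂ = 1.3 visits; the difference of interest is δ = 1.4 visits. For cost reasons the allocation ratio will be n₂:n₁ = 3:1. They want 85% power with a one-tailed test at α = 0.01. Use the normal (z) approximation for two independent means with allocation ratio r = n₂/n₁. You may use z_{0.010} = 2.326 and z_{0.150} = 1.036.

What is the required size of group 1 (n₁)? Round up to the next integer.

n₁ = (z_α + z_β)² · (σ₁² + σ₂²/r) / δ²
   = (2.326 + 1.036)² · (2.3² + 1.3²/3) / 1.4²
   = 11.3030 · (5.29 + 0.56333) / 1.96
   = 11.3030 · 5.8533 / 1.96
   = 33.76
Round up → n₁ = 34; n₂ = r·n₁ = 3 × 34 = 102.

n₁ = 34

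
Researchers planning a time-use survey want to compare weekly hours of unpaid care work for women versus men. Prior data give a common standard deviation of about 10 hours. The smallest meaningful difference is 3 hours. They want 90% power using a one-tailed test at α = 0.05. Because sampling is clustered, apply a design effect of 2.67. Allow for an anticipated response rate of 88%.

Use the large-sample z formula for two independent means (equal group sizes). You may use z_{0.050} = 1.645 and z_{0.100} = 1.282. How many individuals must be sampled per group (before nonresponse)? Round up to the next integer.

n = 578 per group

n = (z_α + z_β)² · (σ₁² + σ₂²) / δ²
  = (1.645 + 1.282)² · (2·10² = 200) / 3²
  = 8.5673 · 200 / 9
  = 190.39
Design effect: 2.67 × 190.39 = 508.33.
Adjust for 88% response: 508.33 / 0.88 = 577.65.
Round up → n = 578 per group.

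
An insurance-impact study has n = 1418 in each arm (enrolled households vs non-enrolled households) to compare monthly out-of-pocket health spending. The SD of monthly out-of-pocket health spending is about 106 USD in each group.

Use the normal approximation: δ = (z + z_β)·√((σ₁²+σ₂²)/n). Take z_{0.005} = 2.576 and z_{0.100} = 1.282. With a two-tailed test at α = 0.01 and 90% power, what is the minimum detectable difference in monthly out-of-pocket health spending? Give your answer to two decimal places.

δ = (z_{α/2} + z_β) · √((σ₁²+σ₂²)/n)
  = (2.576 + 1.282) · √(22472/1418)
  = 3.858 · √15.8477
  = 3.858 · 3.9809
  = 15.3584

Minimum detectable difference ≈ 15.36 USD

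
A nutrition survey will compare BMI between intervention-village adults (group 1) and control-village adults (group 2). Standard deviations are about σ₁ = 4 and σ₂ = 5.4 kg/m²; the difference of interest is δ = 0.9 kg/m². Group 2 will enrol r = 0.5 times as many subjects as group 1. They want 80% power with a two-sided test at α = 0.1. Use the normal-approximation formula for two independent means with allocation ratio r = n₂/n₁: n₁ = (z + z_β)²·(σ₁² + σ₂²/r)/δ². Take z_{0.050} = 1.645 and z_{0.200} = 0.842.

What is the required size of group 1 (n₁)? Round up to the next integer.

n₁ = 568

n₁ = (z_{α/2} + z_β)² · (σ₁² + σ₂²/r) / δ²
   = (1.645 + 0.842)² · (4² + 5.4²/0.5) / 0.9²
   = 6.1852 · (16 + 58.32) / 0.81
   = 6.1852 · 74.32 / 0.81
   = 567.51
Round up → n₁ = 568; n₂ = r·n₁ = 0.5 × 568 = 284.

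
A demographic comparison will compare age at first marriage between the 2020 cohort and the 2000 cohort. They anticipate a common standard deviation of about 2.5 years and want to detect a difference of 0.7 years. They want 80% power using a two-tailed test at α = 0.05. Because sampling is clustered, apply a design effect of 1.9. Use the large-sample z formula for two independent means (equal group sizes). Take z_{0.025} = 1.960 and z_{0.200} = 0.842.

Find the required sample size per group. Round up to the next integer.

n = 381 per group

n = (z_{α/2} + z_β)² · (σ₁² + σ₂²) / δ²
  = (1.960 + 0.842)² · (2·2.5² = 12.5) / 0.7²
  = 7.8512 · 12.5 / 0.49
  = 200.29
Design effect: 1.9 × 200.29 = 380.54.
Round up → n = 381 per group.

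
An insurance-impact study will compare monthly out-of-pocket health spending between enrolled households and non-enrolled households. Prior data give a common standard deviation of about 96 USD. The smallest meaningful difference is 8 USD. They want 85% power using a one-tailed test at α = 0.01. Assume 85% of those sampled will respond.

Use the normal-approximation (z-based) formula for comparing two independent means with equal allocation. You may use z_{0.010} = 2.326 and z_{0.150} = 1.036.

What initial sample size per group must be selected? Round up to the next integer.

n = (z_α + z_β)² · (σ₁² + σ₂²) / δ²
  = (2.326 + 1.036)² · (2·96² = 18432) / 8²
  = 11.3030 · 18432 / 64
  = 3255.28
Adjust for 85% response: 3255.28 / 0.85 = 3829.74.
Round up → n = 3830 per group.

n = 3830 per group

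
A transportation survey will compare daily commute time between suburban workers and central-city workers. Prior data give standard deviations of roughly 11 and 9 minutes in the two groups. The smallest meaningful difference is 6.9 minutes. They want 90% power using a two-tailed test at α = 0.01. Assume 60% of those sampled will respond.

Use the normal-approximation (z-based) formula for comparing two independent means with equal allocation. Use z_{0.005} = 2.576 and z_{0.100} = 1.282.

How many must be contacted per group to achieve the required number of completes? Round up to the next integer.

n = (z_{α/2} + z_β)² · (σ₁² + σ₂²) / δ²
  = (2.576 + 1.282)² · (11² + 9² = 202) / 6.9²
  = 14.8842 · 202 / 47.61
  = 63.15
Adjust for 60% response: 63.15 / 0.60 = 105.25.
Round up → n = 106 per group.

n = 106 per group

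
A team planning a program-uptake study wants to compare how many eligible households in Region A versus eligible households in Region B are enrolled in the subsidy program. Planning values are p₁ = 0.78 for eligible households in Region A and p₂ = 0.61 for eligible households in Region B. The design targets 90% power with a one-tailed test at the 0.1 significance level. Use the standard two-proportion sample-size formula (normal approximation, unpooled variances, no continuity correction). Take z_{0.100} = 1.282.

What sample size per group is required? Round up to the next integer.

n = (z_α + z_β)² · [p₁(1−p₁) + p₂(1−p₂)] / (p₁ − p₂)²
  = (1.282 + 1.282)² · (0.78·0.22 + 0.61·0.39) / (0.17)²
  = (2.564)² · (0.1716 + 0.2379) / 0.0289
  = 6.5741 · 0.4095 / 0.0289
  = 93.15
Round up → n = 94 per group.

n = 94 per group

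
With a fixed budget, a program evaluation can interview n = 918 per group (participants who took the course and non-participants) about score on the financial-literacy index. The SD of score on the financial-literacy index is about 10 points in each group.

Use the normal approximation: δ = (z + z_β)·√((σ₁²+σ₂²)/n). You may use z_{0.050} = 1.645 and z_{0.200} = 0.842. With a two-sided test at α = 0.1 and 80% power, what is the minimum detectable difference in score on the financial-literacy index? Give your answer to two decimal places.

δ = (z_{α/2} + z_β) · √((σ₁²+σ₂²)/n)
  = (1.645 + 0.842) · √(200/918)
  = 2.487 · √0.21786
  = 2.487 · 0.4668
  = 1.1608

Minimum detectable difference ≈ 1.16 points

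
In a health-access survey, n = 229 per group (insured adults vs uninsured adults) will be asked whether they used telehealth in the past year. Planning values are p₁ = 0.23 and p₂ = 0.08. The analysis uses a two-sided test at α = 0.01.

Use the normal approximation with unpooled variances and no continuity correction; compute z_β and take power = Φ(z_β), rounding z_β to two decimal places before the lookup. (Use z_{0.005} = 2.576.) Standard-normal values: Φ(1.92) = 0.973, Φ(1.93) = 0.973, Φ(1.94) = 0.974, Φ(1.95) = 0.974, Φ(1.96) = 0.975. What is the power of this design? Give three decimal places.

z_β = |p₁−p₂|·√(n/[p₁q₁+p₂q₂]) − z_{α/2}
    = 0.15 · √(229/0.2507) − 2.576
    = 0.15 · 30.2232 − 2.576
    = 4.5335 − 2.576 = 1.9575 → 1.96
Power = Φ(1.96) = 0.975.

Power ≈ 0.975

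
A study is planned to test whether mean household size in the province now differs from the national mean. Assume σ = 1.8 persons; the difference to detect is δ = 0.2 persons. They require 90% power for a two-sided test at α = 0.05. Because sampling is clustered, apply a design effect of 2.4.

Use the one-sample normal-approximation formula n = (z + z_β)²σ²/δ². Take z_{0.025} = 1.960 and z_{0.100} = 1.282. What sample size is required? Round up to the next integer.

n = 2044

n = (z_{α/2} + z_β)² · σ² / δ²
  = (1.960 + 1.282)² · 1.8² / 0.2²
  = 10.5106 · 3.24 / 0.04
  = 851.36
Design effect: 2.4 × 851.36 = 2043.25.
Round up → n = 2044.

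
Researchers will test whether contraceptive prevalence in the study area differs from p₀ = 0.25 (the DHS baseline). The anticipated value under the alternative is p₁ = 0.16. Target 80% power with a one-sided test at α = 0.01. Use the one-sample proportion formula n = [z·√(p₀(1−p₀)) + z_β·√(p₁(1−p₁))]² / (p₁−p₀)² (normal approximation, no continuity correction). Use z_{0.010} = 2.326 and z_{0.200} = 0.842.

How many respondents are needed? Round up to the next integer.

n = 214

n = [z_α·√(p₀q₀) + z_β·√(p₁q₁)]² / (p₁ − p₀)²
  = [2.326·√(0.25·0.75) + 0.842·√(0.16·0.84)]² / (-0.09)²
  = [2.326·0.4330 + 0.842·0.3666]² / 0.0081
  = [1.3159]² / 0.0081
  = 213.77
Round up → n = 214.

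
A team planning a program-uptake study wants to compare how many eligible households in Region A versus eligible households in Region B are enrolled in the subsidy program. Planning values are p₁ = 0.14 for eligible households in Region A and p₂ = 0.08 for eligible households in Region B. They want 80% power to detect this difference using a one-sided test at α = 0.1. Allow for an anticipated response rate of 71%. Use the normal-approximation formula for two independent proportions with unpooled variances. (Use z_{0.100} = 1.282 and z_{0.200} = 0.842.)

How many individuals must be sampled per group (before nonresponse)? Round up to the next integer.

n = (z_α + z_β)² · [p₁(1−p₁) + p₂(1−p₂)] / (p₁ − p₂)²
  = (1.282 + 0.842)² · (0.14·0.86 + 0.08·0.92) / (0.06)²
  = (2.124)² · (0.1204 + 0.0736) / 0.0036
  = 4.5114 · 0.1940 / 0.0036
  = 243.11
Adjust for 71% response: 243.11 / 0.71 = 342.41.
Round up → n = 343 per group.

n = 343 per group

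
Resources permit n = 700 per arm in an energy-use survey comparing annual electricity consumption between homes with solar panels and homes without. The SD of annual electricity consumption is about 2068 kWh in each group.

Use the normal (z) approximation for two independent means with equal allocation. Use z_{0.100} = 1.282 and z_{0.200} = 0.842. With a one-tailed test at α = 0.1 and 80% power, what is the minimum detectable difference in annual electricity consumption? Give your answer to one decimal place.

Minimum detectable difference ≈ 234.8 kWh

δ = (z_α + z_β) · √((σ₁²+σ₂²)/n)
  = (1.282 + 0.842) · √(8553248/700)
  = 2.124 · √12218.9
  = 2.124 · 110.5392
  = 234.7854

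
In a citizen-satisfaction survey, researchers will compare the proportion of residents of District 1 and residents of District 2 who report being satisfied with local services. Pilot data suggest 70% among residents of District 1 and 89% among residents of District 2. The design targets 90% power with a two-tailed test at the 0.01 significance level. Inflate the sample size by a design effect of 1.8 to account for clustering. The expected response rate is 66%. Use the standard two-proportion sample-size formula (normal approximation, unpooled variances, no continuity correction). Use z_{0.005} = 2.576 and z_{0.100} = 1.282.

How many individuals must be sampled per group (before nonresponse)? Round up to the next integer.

n = 347 per group

n = (z_{α/2} + z_β)² · [p₁(1−p₁) + p₂(1−p₂)] / (p₁ − p₂)²
  = (2.576 + 1.282)² · (0.70·0.30 + 0.89·0.11) / (-0.19)²
  = (3.858)² · (0.2100 + 0.0979) / 0.0361
  = 14.8842 · 0.3079 / 0.0361
  = 126.95
Design effect: 1.8 × 126.95 = 228.51.
Adjust for 66% response: 228.51 / 0.66 = 346.22.
Round up → n = 347 per group.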